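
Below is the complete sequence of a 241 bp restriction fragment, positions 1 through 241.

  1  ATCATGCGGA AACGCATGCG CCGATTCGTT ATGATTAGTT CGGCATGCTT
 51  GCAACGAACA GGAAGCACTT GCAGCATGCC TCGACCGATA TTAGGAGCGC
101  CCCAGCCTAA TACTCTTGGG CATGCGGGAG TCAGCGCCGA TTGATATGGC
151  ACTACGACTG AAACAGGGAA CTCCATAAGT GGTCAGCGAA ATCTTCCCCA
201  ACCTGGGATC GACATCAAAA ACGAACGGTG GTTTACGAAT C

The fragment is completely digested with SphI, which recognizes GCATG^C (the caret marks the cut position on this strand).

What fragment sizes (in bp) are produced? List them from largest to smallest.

117, 46, 31, 29, 18 bp

SphI sites (GCATGC) start at positions 14, 43, 74, 120.
SphI cuts after base 5 of each site (before the last base), so after positions 18, 47, 78, 124.
Linear molecule, 4 cuts → 5 fragments:
  1–18 → 18 bp
  19–47 → 29 bp
  48–78 → 31 bp
  79–124 → 46 bp
  125–241 → 117 bp
Sorted largest to smallest: 117, 46, 31, 29, 18 bp.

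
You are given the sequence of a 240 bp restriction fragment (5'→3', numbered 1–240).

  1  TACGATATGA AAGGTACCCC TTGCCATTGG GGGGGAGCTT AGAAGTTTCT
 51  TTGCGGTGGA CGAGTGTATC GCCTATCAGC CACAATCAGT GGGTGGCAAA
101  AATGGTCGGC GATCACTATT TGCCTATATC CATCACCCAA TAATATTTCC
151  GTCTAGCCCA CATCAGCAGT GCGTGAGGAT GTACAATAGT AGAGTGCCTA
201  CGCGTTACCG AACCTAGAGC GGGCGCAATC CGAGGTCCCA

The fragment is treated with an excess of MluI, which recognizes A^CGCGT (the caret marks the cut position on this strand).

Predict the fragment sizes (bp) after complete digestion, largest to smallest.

The MluI site (ACGCGT) starts at position 200.
MluI cuts after the first base of each site, so after position 200.
Linear molecule, 1 cut → 2 fragments:
  1–200 → 200 bp
  201–240 → 40 bp
Sorted largest to smallest: 200, 40 bp.

200, 40 bp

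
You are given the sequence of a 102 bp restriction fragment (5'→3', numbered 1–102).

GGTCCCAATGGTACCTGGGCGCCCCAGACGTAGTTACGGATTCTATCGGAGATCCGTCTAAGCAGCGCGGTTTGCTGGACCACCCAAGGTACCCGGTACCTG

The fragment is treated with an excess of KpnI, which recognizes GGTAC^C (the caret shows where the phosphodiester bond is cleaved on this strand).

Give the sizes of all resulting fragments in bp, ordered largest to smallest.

78, 14, 7, 3 bp

KpnI sites (GGTACC) start at positions 10, 88, 95.
KpnI cuts after base 5 of each site (before the last base), so after positions 14, 92, 99.
Linear molecule, 3 cuts → 4 fragments:
  1–14 → 14 bp
  15–92 → 78 bp
  93–99 → 7 bp
  100–102 → 3 bp
Sorted largest to smallest: 78, 14, 7, 3 bp.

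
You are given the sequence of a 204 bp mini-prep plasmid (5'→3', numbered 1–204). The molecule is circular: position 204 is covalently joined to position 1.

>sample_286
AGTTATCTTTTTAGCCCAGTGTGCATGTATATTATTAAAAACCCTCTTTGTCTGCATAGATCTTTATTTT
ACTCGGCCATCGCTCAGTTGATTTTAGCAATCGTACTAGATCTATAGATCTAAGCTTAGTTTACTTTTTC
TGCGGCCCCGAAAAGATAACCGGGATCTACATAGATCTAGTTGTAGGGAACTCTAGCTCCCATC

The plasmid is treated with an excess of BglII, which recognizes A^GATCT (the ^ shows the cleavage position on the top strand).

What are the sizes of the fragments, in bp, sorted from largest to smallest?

89, 57, 50, 8 bp

BglII sites (AGATCT) start at positions 58, 108, 116, 173.
BglII cuts after the first base of each site, so after positions 58, 108, 116, 173.
Circular molecule, 4 cuts → 4 fragments:
  59–108 → 50 bp
  109–116 → 8 bp
  117–173 → 57 bp
  174–204 then 1–58 → 31 + 58 = 89 bp
Sorted largest to smallest: 89, 57, 50, 8 bp.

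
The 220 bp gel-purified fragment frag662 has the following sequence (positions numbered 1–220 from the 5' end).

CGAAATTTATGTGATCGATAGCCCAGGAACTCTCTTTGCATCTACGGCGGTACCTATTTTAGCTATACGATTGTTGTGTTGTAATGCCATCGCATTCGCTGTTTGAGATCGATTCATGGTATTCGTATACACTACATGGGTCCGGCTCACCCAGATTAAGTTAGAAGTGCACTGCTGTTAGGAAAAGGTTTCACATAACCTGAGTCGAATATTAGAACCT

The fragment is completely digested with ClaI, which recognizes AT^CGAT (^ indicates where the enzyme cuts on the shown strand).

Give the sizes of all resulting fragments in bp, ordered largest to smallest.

ClaI sites (ATCGAT) start at positions 14, 108.
ClaI cuts after base 2 of each site, so after positions 15, 109.
Linear molecule, 2 cuts → 3 fragments:
  1–15 → 15 bp
  16–109 → 94 bp
  110–220 → 111 bp
Sorted largest to smallest: 111, 94, 15 bp.

111, 94, 15 bp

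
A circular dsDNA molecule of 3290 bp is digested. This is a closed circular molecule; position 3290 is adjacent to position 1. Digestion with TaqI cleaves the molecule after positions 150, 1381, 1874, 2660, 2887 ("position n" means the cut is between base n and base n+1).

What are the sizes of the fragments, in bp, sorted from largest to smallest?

Circular molecule, 5 cuts → 5 fragments:
  1381 − 150 = 1231 bp
  1874 − 1381 = 493 bp
  2660 − 1874 = 786 bp
  2887 − 2660 = 227 bp
  wrap: 3290 − 2887 + 150 = 553 bp
Sorted largest to smallest: 1231, 786, 553, 493, 227 bp.

1231, 786, 553, 493, 227 bp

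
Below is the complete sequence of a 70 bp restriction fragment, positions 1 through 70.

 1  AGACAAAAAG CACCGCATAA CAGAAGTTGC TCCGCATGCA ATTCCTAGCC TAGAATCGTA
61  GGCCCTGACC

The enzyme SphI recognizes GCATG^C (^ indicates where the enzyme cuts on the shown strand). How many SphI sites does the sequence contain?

1

GCATGC occurs starting at position 34.
SphI cuts at 1 site.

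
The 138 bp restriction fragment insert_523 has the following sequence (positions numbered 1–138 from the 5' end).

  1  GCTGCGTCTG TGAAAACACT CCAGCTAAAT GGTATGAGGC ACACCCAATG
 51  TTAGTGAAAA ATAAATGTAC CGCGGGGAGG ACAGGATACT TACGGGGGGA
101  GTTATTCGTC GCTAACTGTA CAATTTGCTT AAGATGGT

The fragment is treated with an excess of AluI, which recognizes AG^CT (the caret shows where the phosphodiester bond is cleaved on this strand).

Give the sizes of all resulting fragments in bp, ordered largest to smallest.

The AluI site (AGCT) starts at position 23.
AluI cuts after base 2 of each site, so after position 24.
Linear molecule, 1 cut → 2 fragments:
  1–24 → 24 bp
  25–138 → 114 bp
Sorted largest to smallest: 114, 24 bp.

114, 24 bp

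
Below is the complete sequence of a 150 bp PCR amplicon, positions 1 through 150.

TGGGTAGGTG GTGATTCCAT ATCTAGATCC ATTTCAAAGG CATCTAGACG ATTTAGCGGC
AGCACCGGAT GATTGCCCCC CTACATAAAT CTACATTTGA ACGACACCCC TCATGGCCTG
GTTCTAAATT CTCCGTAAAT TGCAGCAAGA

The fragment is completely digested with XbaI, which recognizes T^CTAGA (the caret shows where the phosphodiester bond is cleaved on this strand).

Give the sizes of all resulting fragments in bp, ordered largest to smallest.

107, 22, 21 bp

XbaI sites (TCTAGA) start at positions 22, 43.
XbaI cuts after the first base of each site, so after positions 22, 43.
Linear molecule, 2 cuts → 3 fragments:
  1–22 → 22 bp
  23–43 → 21 bp
  44–150 → 107 bp
Sorted largest to smallest: 107, 22, 21 bp.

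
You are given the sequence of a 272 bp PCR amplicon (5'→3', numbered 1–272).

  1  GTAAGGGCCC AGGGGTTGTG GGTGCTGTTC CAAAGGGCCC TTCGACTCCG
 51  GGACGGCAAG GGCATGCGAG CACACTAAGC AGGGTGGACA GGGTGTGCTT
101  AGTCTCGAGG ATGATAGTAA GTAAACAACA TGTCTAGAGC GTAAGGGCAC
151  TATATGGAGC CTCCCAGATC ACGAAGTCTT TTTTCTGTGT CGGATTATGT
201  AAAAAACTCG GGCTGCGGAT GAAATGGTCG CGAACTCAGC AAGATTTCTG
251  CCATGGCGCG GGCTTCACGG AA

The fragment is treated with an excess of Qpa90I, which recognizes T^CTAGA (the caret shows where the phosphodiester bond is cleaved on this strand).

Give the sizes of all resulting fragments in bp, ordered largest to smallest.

The Qpa90I site (TCTAGA) starts at position 133.
Qpa90I cuts after the first base of each site, so after position 133.
Linear molecule, 1 cut → 2 fragments:
  1–133 → 133 bp
  134–272 → 139 bp
Sorted largest to smallest: 139, 133 bp.

139, 133 bp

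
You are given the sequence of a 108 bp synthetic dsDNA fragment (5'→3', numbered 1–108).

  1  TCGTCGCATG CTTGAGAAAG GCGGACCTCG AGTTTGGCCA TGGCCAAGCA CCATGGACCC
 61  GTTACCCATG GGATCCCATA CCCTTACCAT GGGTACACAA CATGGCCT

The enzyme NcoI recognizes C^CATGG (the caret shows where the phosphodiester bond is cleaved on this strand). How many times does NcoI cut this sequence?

4

CCATGG occurs starting at positions 38, 51, 66, 87.
NcoI cuts at 4 sites.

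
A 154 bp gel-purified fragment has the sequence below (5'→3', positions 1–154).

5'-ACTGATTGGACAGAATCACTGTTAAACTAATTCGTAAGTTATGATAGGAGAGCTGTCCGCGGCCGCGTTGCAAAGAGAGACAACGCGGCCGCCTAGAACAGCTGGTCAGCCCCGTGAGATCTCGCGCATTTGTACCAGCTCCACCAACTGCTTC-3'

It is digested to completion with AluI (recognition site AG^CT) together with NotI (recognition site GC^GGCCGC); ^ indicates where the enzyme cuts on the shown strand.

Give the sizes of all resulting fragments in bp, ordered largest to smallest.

52, 37, 26, 16, 15, 8 bp

AluI sites (AGCT) start at positions 51, 100, 137.
AluI cuts after base 2 of each site, so after positions 52, 101, 138.
NotI sites (GCGGCCGC) start at positions 59, 85.
NotI cuts after base 2 of each site, so after positions 60, 86.
Combined cut positions: 52, 60, 86, 101, 138.
Linear molecule, 5 cuts → 6 fragments:
  1–52 → 52 bp
  53–60 → 8 bp
  61–86 → 26 bp
  87–101 → 15 bp
  102–138 → 37 bp
  139–154 → 16 bp
Sorted largest to smallest: 52, 37, 26, 16, 15, 8 bp.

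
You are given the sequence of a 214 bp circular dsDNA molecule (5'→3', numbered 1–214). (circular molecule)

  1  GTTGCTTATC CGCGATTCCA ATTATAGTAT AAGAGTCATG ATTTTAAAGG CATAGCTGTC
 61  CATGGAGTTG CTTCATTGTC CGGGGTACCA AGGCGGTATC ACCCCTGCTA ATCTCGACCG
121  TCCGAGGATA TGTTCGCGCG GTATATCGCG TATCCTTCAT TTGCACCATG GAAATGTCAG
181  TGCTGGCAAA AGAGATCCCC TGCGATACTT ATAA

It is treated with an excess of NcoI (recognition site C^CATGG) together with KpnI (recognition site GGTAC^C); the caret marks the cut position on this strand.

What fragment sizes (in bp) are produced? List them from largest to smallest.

NcoI sites (CCATGG) start at positions 60, 166.
NcoI cuts after the first base of each site, so after positions 60, 166.
The KpnI site (GGTACC) starts at position 84.
KpnI cuts after base 5 of each site (before the last base), so after position 88.
Combined cut positions: 60, 88, 166.
Circular molecule, 3 cuts → 3 fragments:
  61–88 → 28 bp
  89–166 → 78 bp
  167–214 then 1–60 → 48 + 60 = 108 bp
Sorted largest to smallest: 108, 78, 28 bp.

108, 78, 28 bp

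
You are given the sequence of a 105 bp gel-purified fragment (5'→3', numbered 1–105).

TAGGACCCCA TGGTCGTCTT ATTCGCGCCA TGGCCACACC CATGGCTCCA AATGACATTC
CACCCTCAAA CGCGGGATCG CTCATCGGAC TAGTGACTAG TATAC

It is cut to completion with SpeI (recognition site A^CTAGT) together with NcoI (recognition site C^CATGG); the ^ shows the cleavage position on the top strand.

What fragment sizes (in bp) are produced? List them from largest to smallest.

49, 20, 12, 9, 8, 7 bp

SpeI sites (ACTAGT) start at positions 89, 96.
SpeI cuts after the first base of each site, so after positions 89, 96.
NcoI sites (CCATGG) start at positions 8, 28, 40.
NcoI cuts after the first base of each site, so after positions 8, 28, 40.
Combined cut positions: 8, 28, 40, 89, 96.
Linear molecule, 5 cuts → 6 fragments:
  1–8 → 8 bp
  9–28 → 20 bp
  29–40 → 12 bp
  41–89 → 49 bp
  90–96 → 7 bp
  97–105 → 9 bp
Sorted largest to smallest: 49, 20, 12, 9, 8, 7 bp.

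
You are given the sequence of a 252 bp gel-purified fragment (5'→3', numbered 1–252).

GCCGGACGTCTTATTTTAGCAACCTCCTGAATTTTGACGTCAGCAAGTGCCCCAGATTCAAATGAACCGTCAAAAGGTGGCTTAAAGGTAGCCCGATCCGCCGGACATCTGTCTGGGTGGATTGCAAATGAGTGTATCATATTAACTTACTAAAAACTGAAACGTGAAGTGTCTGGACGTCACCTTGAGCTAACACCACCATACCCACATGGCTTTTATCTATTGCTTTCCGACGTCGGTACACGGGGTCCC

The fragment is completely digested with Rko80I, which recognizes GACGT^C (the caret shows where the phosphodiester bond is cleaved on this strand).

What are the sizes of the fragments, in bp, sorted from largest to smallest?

140, 56, 31, 16, 9 bp

Rko80I sites (GACGTC) start at positions 5, 36, 176, 232.
Rko80I cuts after base 5 of each site (before the last base), so after positions 9, 40, 180, 236.
Linear molecule, 4 cuts → 5 fragments:
  1–9 → 9 bp
  10–40 → 31 bp
  41–180 → 140 bp
  181–236 → 56 bp
  237–252 → 16 bp
Sorted largest to smallest: 140, 56, 31, 16, 9 bp.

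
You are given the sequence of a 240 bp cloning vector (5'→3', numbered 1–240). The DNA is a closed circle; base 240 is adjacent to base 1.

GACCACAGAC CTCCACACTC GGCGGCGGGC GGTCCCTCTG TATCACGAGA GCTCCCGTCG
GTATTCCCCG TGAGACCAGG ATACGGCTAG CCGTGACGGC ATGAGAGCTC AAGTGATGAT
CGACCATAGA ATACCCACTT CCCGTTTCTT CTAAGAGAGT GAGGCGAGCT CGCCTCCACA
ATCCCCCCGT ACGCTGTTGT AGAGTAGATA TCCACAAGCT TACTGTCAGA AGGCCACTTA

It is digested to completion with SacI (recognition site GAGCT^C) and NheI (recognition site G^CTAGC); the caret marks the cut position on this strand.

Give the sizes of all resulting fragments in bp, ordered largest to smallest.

SacI sites (GAGCTC) start at positions 49, 105, 166.
SacI cuts after base 5 of each site (before the last base), so after positions 53, 109, 170.
The NheI site (GCTAGC) starts at position 86.
NheI cuts after the first base of each site, so after position 86.
Combined cut positions: 53, 86, 109, 170.
Circular molecule, 4 cuts → 4 fragments:
  54–86 → 33 bp
  87–109 → 23 bp
  110–170 → 61 bp
  171–240 then 1–53 → 70 + 53 = 123 bp
Sorted largest to smallest: 123, 61, 33, 23 bp.

123, 61, 33, 23 bp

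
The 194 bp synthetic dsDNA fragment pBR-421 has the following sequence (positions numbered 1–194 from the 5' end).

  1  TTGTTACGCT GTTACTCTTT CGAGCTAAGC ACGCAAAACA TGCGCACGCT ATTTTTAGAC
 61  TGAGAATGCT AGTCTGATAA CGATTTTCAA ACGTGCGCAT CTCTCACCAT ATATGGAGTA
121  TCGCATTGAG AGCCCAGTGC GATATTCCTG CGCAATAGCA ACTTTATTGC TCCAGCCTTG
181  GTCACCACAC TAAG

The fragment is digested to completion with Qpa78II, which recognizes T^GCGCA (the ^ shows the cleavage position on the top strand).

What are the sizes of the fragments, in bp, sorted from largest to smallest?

Qpa78II sites (TGCGCA) start at positions 41, 94, 149.
Qpa78II cuts after the first base of each site, so after positions 41, 94, 149.
Linear molecule, 3 cuts → 4 fragments:
  1–41 → 41 bp
  42–94 → 53 bp
  95–149 → 55 bp
  150–194 → 45 bp
Sorted largest to smallest: 55, 53, 45, 41 bp.

55, 53, 45, 41 bp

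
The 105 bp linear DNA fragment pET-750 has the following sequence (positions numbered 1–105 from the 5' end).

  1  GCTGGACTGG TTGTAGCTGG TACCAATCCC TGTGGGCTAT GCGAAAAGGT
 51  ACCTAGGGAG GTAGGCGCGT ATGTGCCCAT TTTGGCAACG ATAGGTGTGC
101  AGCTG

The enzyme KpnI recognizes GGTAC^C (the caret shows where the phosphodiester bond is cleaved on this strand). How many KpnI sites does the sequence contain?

GGTACC occurs starting at positions 19, 48.
KpnI cuts at 2 sites.

2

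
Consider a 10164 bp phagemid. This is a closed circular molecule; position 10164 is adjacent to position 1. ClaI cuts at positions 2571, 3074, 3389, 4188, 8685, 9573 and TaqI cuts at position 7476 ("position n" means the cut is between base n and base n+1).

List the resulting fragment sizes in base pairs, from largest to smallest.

3288, 3162, 1209, 888, 799, 503, 315 bp

Combined cut positions (sorted): 2571, 3074, 3389, 4188, 7476, 8685, 9573.
Circular molecule, 7 cuts → 7 fragments:
  3074 − 2571 = 503 bp
  3389 − 3074 = 315 bp
  4188 − 3389 = 799 bp
  7476 − 4188 = 3288 bp
  8685 − 7476 = 1209 bp
  9573 − 8685 = 888 bp
  wrap: 10164 − 9573 + 2571 = 3162 bp
Sorted largest to smallest: 3288, 3162, 1209, 888, 799, 503, 315 bp.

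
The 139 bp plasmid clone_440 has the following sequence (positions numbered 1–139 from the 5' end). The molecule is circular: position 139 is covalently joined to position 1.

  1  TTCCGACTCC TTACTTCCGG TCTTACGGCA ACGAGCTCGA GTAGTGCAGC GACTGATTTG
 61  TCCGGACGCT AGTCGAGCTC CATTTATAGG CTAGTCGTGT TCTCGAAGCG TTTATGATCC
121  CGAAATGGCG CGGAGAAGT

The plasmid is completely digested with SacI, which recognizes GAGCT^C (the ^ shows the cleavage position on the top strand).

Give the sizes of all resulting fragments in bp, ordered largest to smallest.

SacI sites (GAGCTC) start at positions 33, 75.
SacI cuts after base 5 of each site (before the last base), so after positions 37, 79.
Circular molecule, 2 cuts → 2 fragments:
  38–79 → 42 bp
  80–139 then 1–37 → 60 + 37 = 97 bp
Sorted largest to smallest: 97, 42 bp.

97, 42 bp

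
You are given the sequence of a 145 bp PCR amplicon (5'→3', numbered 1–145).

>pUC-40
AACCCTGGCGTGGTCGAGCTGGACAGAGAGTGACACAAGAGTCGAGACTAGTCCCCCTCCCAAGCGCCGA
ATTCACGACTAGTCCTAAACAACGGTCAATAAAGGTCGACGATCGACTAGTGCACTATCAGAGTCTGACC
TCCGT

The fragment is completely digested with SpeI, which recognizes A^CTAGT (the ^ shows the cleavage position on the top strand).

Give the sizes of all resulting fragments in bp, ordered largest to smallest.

47, 38, 31, 29 bp

SpeI sites (ACTAGT) start at positions 47, 78, 116.
SpeI cuts after the first base of each site, so after positions 47, 78, 116.
Linear molecule, 3 cuts → 4 fragments:
  1–47 → 47 bp
  48–78 → 31 bp
  79–116 → 38 bp
  117–145 → 29 bp
Sorted largest to smallest: 47, 38, 31, 29 bp.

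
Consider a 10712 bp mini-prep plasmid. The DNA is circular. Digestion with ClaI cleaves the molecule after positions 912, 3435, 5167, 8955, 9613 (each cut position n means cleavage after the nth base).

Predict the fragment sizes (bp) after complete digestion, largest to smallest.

3788, 2523, 2011, 1732, 658 bp

Circular molecule, 5 cuts → 5 fragments:
  3435 − 912 = 2523 bp
  5167 − 3435 = 1732 bp
  8955 − 5167 = 3788 bp
  9613 − 8955 = 658 bp
  wrap: 10712 − 9613 + 912 = 2011 bp
Sorted largest to smallest: 3788, 2523, 2011, 1732, 658 bp.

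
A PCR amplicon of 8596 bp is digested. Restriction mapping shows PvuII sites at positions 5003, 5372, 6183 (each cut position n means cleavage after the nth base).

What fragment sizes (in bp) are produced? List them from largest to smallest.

Linear molecule, 3 cuts → 4 fragments:
  5003 − 0 = 5003 bp
  5372 − 5003 = 369 bp
  6183 − 5372 = 811 bp
  8596 − 6183 = 2413 bp
Sorted largest to smallest: 5003, 2413, 811, 369 bp.

5003, 2413, 811, 369 bp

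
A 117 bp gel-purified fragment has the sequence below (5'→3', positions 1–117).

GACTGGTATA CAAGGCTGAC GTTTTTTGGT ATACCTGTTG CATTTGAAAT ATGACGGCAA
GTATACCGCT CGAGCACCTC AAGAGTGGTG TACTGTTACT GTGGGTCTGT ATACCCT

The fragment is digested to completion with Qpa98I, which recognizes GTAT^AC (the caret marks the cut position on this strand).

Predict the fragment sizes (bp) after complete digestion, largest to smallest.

Qpa98I sites (GTATAC) start at positions 6, 29, 61, 109.
Qpa98I cuts after base 4 of each site, so after positions 9, 32, 64, 112.
Linear molecule, 4 cuts → 5 fragments:
  1–9 → 9 bp
  10–32 → 23 bp
  33–64 → 32 bp
  65–112 → 48 bp
  113–117 → 5 bp
Sorted largest to smallest: 48, 32, 23, 9, 5 bp.

48, 32, 23, 9, 5 bp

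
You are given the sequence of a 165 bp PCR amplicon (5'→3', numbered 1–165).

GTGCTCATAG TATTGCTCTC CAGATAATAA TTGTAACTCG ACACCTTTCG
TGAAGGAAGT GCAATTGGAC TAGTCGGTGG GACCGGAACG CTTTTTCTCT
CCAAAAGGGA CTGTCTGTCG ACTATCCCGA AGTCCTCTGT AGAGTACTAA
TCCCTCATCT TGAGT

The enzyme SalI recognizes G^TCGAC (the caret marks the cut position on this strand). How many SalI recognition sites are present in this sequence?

1

GTCGAC occurs starting at position 117.
SalI cuts at 1 site.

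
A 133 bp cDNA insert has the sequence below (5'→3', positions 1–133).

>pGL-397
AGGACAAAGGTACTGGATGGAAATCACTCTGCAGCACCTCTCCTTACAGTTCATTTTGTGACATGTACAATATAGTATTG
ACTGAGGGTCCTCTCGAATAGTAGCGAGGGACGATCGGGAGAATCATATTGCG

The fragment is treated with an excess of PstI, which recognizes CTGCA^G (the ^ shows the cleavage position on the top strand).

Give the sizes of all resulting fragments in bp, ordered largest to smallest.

100, 33 bp

The PstI site (CTGCAG) starts at position 29.
PstI cuts after base 5 of each site (before the last base), so after position 33.
Linear molecule, 1 cut → 2 fragments:
  1–33 → 33 bp
  34–133 → 100 bp
Sorted largest to smallest: 100, 33 bp.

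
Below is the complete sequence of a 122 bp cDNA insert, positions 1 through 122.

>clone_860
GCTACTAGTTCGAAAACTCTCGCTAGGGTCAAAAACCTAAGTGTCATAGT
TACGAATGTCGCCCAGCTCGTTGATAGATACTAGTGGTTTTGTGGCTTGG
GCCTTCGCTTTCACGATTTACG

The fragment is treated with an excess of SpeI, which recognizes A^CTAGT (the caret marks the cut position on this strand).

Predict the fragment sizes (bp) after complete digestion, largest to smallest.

SpeI sites (ACTAGT) start at positions 4, 80.
SpeI cuts after the first base of each site, so after positions 4, 80.
Linear molecule, 2 cuts → 3 fragments:
  1–4 → 4 bp
  5–80 → 76 bp
  81–122 → 42 bp
Sorted largest to smallest: 76, 42, 4 bp.

76, 42, 4 bp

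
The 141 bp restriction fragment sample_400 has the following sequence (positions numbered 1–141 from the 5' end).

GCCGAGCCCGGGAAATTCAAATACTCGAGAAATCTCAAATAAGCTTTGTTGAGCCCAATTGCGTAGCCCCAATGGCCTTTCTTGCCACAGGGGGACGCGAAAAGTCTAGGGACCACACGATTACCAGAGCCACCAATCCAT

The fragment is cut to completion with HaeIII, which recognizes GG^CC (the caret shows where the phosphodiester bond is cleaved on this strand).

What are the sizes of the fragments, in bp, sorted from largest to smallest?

75, 66 bp

The HaeIII site (GGCC) starts at position 74.
HaeIII cuts after base 2 of each site, so after position 75.
Linear molecule, 1 cut → 2 fragments:
  1–75 → 75 bp
  76–141 → 66 bp
Sorted largest to smallest: 75, 66 bp.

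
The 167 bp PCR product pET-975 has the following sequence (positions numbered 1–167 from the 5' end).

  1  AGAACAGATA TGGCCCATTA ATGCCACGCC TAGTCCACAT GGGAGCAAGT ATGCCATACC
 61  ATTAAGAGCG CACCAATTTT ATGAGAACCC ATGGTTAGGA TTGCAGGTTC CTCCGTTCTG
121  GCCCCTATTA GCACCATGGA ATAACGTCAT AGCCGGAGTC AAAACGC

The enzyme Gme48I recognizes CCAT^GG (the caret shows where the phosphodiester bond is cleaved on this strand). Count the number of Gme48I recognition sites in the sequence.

CCATGG occurs starting at positions 89, 134.
Gme48I cuts at 2 sites.

2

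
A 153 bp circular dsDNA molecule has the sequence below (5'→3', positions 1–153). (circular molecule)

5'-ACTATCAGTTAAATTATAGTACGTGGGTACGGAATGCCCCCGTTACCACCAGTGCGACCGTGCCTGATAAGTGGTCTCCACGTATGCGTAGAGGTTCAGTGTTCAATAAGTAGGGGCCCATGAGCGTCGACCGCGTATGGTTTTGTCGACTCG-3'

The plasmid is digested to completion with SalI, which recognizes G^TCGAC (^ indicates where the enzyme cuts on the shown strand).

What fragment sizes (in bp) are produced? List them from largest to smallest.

SalI sites (GTCGAC) start at positions 126, 145.
SalI cuts after the first base of each site, so after positions 126, 145.
Circular molecule, 2 cuts → 2 fragments:
  127–145 → 19 bp
  146–153 then 1–126 → 8 + 126 = 134 bp
Sorted largest to smallest: 134, 19 bp.

134, 19 bp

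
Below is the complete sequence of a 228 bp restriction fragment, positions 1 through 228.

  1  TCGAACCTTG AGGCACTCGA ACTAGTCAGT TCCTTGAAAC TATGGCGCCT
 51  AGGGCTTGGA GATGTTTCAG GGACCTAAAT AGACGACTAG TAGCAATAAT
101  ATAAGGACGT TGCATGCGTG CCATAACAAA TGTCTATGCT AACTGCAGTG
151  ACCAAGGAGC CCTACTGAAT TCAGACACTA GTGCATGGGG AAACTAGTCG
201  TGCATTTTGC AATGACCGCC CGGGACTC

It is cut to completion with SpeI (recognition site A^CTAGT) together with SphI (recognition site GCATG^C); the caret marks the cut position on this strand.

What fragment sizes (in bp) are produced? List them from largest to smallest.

SpeI sites (ACTAGT) start at positions 21, 86, 177, 193.
SpeI cuts after the first base of each site, so after positions 21, 86, 177, 193.
The SphI site (GCATGC) starts at position 112.
SphI cuts after base 5 of each site (before the last base), so after position 116.
Combined cut positions: 21, 86, 116, 177, 193.
Linear molecule, 5 cuts → 6 fragments:
  1–21 → 21 bp
  22–86 → 65 bp
  87–116 → 30 bp
  117–177 → 61 bp
  178–193 → 16 bp
  194–228 → 35 bp
Sorted largest to smallest: 65, 61, 35, 30, 21, 16 bp.

65, 61, 35, 30, 21, 16 bp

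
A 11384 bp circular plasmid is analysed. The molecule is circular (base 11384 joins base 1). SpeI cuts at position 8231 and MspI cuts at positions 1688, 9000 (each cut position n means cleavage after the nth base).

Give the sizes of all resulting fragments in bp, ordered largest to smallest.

6543, 4072, 769 bp

Combined cut positions (sorted): 1688, 8231, 9000.
Circular molecule, 3 cuts → 3 fragments:
  8231 − 1688 = 6543 bp
  9000 − 8231 = 769 bp
  wrap: 11384 − 9000 + 1688 = 4072 bp
Sorted largest to smallest: 6543, 4072, 769 bp.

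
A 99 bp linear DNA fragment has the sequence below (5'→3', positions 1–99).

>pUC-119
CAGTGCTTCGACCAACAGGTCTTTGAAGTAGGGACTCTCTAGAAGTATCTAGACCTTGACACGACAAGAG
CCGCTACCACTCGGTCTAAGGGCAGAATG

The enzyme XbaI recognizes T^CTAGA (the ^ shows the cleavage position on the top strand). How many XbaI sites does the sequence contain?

2

TCTAGA occurs starting at positions 38, 48.
XbaI cuts at 2 sites.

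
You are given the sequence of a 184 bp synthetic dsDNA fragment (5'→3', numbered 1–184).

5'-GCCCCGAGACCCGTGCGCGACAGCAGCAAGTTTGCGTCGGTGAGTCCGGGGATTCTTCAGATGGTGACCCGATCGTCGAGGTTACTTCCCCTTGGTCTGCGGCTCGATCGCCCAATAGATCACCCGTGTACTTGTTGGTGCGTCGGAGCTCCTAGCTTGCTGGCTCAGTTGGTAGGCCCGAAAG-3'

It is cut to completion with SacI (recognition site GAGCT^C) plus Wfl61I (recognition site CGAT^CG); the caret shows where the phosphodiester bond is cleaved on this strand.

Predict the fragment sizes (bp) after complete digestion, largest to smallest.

73, 42, 35, 34 bp

The SacI site (GAGCTC) starts at position 146.
SacI cuts after base 5 of each site (before the last base), so after position 150.
Wfl61I sites (CGATCG) start at positions 70, 105.
Wfl61I cuts after base 4 of each site, so after positions 73, 108.
Combined cut positions: 73, 108, 150.
Linear molecule, 3 cuts → 4 fragments:
  1–73 → 73 bp
  74–108 → 35 bp
  109–150 → 42 bp
  151–184 → 34 bp
Sorted largest to smallest: 73, 42, 35, 34 bp.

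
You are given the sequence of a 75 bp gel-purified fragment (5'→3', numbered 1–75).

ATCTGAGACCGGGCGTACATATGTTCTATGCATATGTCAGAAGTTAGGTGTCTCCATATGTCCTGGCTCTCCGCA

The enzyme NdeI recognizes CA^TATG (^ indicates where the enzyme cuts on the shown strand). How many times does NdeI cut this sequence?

3

CATATG occurs starting at positions 18, 31, 55.
NdeI cuts at 3 sites.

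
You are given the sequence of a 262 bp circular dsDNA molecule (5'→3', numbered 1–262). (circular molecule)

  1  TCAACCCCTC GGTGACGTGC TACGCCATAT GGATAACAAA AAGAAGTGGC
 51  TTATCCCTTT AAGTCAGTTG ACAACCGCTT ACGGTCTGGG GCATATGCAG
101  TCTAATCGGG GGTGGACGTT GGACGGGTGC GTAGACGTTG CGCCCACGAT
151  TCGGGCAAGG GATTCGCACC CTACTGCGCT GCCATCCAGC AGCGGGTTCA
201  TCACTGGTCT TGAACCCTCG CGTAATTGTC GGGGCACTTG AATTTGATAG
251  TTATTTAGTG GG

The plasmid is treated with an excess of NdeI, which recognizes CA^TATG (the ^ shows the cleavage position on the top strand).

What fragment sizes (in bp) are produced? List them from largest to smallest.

NdeI sites (CATATG) start at positions 26, 92.
NdeI cuts after base 2 of each site, so after positions 27, 93.
Circular molecule, 2 cuts → 2 fragments:
  28–93 → 66 bp
  94–262 then 1–27 → 169 + 27 = 196 bp
Sorted largest to smallest: 196, 66 bp.

196, 66 bp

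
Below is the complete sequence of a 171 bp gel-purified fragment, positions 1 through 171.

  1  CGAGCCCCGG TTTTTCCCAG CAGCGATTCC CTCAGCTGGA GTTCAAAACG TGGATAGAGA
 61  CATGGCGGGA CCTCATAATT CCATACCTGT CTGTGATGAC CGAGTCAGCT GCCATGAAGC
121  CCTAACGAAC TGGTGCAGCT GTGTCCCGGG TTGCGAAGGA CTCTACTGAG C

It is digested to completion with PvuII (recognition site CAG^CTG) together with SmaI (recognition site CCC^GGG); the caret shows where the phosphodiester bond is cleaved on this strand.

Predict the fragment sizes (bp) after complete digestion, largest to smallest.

73, 35, 30, 24, 9 bp

PvuII sites (CAGCTG) start at positions 33, 106, 136.
PvuII cuts after base 3 of each site, so after positions 35, 108, 138.
The SmaI site (CCCGGG) starts at position 145.
SmaI cuts after base 3 of each site, so after position 147.
Combined cut positions: 35, 108, 138, 147.
Linear molecule, 4 cuts → 5 fragments:
  1–35 → 35 bp
  36–108 → 73 bp
  109–138 → 30 bp
  139–147 → 9 bp
  148–171 → 24 bp
Sorted largest to smallest: 73, 35, 30, 24, 9 bp.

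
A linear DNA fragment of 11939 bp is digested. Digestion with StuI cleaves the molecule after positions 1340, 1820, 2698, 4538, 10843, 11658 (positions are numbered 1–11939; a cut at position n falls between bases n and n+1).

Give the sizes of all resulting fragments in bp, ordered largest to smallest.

Linear molecule, 6 cuts → 7 fragments:
  1340 − 0 = 1340 bp
  1820 − 1340 = 480 bp
  2698 − 1820 = 878 bp
  4538 − 2698 = 1840 bp
  10843 − 4538 = 6305 bp
  11658 − 10843 = 815 bp
  11939 − 11658 = 281 bp
Sorted largest to smallest: 6305, 1840, 1340, 878, 815, 480, 281 bp.

6305, 1840, 1340, 878, 815, 480, 281 bp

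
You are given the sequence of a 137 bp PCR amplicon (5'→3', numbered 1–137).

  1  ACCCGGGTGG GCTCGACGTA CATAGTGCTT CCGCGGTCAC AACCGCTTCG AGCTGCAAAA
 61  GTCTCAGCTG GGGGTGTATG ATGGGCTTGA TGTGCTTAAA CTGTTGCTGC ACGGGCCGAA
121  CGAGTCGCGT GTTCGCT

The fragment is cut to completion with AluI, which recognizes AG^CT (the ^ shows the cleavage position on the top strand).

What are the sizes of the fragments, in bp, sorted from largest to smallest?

70, 52, 15 bp

AluI sites (AGCT) start at positions 51, 66.
AluI cuts after base 2 of each site, so after positions 52, 67.
Linear molecule, 2 cuts → 3 fragments:
  1–52 → 52 bp
  53–67 → 15 bp
  68–137 → 70 bp
Sorted largest to smallest: 70, 52, 15 bp.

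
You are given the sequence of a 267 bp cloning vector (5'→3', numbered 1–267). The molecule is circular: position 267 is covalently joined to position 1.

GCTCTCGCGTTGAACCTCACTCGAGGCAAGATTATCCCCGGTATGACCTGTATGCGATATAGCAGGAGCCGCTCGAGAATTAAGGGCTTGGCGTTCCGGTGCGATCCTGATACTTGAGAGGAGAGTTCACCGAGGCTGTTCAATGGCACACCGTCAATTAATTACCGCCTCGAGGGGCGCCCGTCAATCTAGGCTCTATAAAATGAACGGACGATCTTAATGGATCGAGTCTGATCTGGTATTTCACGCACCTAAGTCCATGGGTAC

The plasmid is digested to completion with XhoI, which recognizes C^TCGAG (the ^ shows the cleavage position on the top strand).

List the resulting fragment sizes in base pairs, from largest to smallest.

XhoI sites (CTCGAG) start at positions 20, 72, 169.
XhoI cuts after the first base of each site, so after positions 20, 72, 169.
Circular molecule, 3 cuts → 3 fragments:
  21–72 → 52 bp
  73–169 → 97 bp
  170–267 then 1–20 → 98 + 20 = 118 bp
Sorted largest to smallest: 118, 97, 52 bp.

118, 97, 52 bp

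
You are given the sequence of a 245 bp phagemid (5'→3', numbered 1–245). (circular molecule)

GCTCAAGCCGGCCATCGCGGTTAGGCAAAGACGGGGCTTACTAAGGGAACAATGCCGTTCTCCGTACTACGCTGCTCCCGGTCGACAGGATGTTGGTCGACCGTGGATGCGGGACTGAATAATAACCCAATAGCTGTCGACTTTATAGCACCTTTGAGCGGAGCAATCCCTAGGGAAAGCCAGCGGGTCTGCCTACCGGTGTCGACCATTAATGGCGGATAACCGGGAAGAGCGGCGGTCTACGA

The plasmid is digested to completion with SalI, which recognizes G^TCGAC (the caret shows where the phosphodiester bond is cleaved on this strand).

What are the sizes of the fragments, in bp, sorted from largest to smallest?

125, 65, 40, 15 bp

SalI sites (GTCGAC) start at positions 81, 96, 136, 201.
SalI cuts after the first base of each site, so after positions 81, 96, 136, 201.
Circular molecule, 4 cuts → 4 fragments:
  82–96 → 15 bp
  97–136 → 40 bp
  137–201 → 65 bp
  202–245 then 1–81 → 44 + 81 = 125 bp
Sorted largest to smallest: 125, 65, 40, 15 bp.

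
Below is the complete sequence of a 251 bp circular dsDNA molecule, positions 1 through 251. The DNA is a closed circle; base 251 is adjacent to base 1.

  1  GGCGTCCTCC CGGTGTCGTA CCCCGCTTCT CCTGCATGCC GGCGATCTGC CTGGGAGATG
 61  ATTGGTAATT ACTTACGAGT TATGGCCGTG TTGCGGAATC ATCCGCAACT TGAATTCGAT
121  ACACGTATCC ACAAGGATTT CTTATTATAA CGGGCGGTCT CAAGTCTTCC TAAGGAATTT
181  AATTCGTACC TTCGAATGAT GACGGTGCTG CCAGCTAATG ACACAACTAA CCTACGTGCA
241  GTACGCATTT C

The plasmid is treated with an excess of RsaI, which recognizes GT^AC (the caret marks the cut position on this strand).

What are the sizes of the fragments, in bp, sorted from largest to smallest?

RsaI sites (GTAC) start at positions 18, 186, 241.
RsaI cuts after base 2 of each site, so after positions 19, 187, 242.
Circular molecule, 3 cuts → 3 fragments:
  20–187 → 168 bp
  188–242 → 55 bp
  243–251 then 1–19 → 9 + 19 = 28 bp
Sorted largest to smallest: 168, 55, 28 bp.

168, 55, 28 bp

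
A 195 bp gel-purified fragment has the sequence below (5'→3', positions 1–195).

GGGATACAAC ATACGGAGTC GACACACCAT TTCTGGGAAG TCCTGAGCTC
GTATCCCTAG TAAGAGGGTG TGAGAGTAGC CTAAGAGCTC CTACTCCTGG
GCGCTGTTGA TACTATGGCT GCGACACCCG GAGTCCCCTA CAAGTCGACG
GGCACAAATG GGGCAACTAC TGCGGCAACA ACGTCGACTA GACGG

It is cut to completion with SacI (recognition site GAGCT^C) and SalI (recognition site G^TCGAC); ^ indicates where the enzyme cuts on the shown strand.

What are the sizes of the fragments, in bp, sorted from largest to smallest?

55, 40, 39, 31, 18, 12 bp

SacI sites (GAGCTC) start at positions 45, 85.
SacI cuts after base 5 of each site (before the last base), so after positions 49, 89.
SalI sites (GTCGAC) start at positions 18, 144, 183.
SalI cuts after the first base of each site, so after positions 18, 144, 183.
Combined cut positions: 18, 49, 89, 144, 183.
Linear molecule, 5 cuts → 6 fragments:
  1–18 → 18 bp
  19–49 → 31 bp
  50–89 → 40 bp
  90–144 → 55 bp
  145–183 → 39 bp
  184–195 → 12 bp
Sorted largest to smallest: 55, 40, 39, 31, 18, 12 bp.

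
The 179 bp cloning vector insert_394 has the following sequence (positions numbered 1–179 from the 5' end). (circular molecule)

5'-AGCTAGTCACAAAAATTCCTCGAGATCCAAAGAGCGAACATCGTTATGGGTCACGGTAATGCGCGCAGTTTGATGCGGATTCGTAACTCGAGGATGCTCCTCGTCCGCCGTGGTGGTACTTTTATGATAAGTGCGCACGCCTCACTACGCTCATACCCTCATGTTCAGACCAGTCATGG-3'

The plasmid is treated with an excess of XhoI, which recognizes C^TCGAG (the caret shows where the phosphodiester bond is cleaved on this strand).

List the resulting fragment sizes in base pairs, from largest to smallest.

XhoI sites (CTCGAG) start at positions 19, 87.
XhoI cuts after the first base of each site, so after positions 19, 87.
Circular molecule, 2 cuts → 2 fragments:
  20–87 → 68 bp
  88–179 then 1–19 → 92 + 19 = 111 bp
Sorted largest to smallest: 111, 68 bp.

111, 68 bp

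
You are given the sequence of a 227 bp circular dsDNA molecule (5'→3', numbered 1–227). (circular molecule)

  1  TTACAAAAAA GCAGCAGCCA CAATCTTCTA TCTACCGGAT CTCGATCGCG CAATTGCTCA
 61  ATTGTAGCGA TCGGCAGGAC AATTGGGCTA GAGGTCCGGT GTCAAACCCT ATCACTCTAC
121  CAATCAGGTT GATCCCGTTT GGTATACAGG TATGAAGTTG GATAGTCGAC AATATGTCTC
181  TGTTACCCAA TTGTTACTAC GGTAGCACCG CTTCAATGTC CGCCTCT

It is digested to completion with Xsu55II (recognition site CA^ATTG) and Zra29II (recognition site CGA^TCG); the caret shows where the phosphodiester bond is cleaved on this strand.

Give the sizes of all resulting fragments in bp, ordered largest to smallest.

108, 83, 11, 10, 8, 7 bp

Xsu55II sites (CAATTG) start at positions 51, 59, 80, 188.
Xsu55II cuts after base 2 of each site, so after positions 52, 60, 81, 189.
Zra29II sites (CGATCG) start at positions 43, 68.
Zra29II cuts after base 3 of each site, so after positions 45, 70.
Combined cut positions: 45, 52, 60, 70, 81, 189.
Circular molecule, 6 cuts → 6 fragments:
  46–52 → 7 bp
  53–60 → 8 bp
  61–70 → 10 bp
  71–81 → 11 bp
  82–189 → 108 bp
  190–227 then 1–45 → 38 + 45 = 83 bp
Sorted largest to smallest: 108, 83, 11, 10, 8, 7 bp.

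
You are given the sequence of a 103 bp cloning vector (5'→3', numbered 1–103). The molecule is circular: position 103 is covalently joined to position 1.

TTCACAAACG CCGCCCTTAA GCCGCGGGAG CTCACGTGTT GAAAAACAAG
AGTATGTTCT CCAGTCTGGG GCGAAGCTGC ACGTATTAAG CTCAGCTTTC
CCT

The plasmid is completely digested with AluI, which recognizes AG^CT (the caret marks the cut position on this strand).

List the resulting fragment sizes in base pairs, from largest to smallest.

46, 38, 14, 5 bp

AluI sites (AGCT) start at positions 29, 75, 89, 94.
AluI cuts after base 2 of each site, so after positions 30, 76, 90, 95.
Circular molecule, 4 cuts → 4 fragments:
  31–76 → 46 bp
  77–90 → 14 bp
  91–95 → 5 bp
  96–103 then 1–30 → 8 + 30 = 38 bp
Sorted largest to smallest: 46, 38, 14, 5 bp.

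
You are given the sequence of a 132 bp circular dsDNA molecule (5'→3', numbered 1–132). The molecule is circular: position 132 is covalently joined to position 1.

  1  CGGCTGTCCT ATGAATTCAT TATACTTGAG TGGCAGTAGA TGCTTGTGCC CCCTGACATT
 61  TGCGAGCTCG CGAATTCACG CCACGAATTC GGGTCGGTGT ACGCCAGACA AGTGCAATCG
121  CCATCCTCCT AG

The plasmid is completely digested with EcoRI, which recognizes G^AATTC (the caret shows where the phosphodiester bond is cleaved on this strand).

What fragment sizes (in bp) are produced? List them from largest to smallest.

60, 59, 13 bp

EcoRI sites (GAATTC) start at positions 13, 72, 85.
EcoRI cuts after the first base of each site, so after positions 13, 72, 85.
Circular molecule, 3 cuts → 3 fragments:
  14–72 → 59 bp
  73–85 → 13 bp
  86–132 then 1–13 → 47 + 13 = 60 bp
Sorted largest to smallest: 60, 59, 13 bp.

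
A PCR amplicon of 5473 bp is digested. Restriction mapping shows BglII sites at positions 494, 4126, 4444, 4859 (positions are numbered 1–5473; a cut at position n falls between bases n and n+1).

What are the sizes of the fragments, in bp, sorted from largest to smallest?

Linear molecule, 4 cuts → 5 fragments:
  494 − 0 = 494 bp
  4126 − 494 = 3632 bp
  4444 − 4126 = 318 bp
  4859 − 4444 = 415 bp
  5473 − 4859 = 614 bp
Sorted largest to smallest: 3632, 614, 494, 415, 318 bp.

3632, 614, 494, 415, 318 bp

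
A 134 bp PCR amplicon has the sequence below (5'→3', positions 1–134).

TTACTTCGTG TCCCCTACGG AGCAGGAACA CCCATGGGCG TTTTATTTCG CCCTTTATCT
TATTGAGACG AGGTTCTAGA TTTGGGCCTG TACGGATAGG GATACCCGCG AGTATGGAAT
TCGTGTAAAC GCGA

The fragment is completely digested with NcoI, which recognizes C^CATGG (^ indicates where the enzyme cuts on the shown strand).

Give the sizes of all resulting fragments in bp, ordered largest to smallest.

The NcoI site (CCATGG) starts at position 32.
NcoI cuts after the first base of each site, so after position 32.
Linear molecule, 1 cut → 2 fragments:
  1–32 → 32 bp
  33–134 → 102 bp
Sorted largest to smallest: 102, 32 bp.

102, 32 bp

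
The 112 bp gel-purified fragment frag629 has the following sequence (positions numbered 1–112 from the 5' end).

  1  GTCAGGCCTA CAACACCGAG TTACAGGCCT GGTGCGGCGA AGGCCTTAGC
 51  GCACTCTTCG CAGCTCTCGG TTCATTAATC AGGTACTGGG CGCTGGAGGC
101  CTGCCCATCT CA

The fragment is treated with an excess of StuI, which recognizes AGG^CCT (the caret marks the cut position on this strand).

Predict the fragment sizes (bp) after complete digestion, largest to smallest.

56, 21, 16, 13, 6 bp

StuI sites (AGGCCT) start at positions 4, 25, 41, 97.
StuI cuts after base 3 of each site, so after positions 6, 27, 43, 99.
Linear molecule, 4 cuts → 5 fragments:
  1–6 → 6 bp
  7–27 → 21 bp
  28–43 → 16 bp
  44–99 → 56 bp
  100–112 → 13 bp
Sorted largest to smallest: 56, 21, 16, 13, 6 bp.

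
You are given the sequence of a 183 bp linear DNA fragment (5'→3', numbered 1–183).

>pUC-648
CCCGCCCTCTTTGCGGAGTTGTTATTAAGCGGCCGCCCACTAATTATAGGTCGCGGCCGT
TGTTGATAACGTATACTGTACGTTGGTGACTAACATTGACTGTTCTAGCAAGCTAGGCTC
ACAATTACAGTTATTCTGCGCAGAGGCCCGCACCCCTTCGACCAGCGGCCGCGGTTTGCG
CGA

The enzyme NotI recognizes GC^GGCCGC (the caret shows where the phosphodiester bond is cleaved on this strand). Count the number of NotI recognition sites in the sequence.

2

GCGGCCGC occurs starting at positions 29, 165.
NotI cuts at 2 sites.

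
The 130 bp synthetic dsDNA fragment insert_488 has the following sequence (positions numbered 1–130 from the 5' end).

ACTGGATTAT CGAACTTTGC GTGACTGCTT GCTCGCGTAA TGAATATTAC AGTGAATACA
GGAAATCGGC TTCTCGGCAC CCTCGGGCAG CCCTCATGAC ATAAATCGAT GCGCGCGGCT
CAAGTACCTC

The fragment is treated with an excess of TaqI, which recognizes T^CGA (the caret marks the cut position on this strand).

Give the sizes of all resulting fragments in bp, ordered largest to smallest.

96, 24, 10 bp

TaqI sites (TCGA) start at positions 10, 106.
TaqI cuts after the first base of each site, so after positions 10, 106.
Linear molecule, 2 cuts → 3 fragments:
  1–10 → 10 bp
  11–106 → 96 bp
  107–130 → 24 bp
Sorted largest to smallest: 96, 24, 10 bp.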